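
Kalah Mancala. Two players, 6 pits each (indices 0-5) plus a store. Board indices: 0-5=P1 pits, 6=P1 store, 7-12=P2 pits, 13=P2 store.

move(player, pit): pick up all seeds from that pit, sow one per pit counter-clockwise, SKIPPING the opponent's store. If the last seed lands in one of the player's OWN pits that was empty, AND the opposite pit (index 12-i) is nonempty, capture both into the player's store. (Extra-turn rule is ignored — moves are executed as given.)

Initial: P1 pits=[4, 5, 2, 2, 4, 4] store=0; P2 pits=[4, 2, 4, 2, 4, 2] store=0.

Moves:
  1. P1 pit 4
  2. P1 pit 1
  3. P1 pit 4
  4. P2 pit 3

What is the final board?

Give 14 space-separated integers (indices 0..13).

Answer: 4 0 3 3 0 7 2 5 3 4 0 5 3 0

Derivation:
Move 1: P1 pit4 -> P1=[4,5,2,2,0,5](1) P2=[5,3,4,2,4,2](0)
Move 2: P1 pit1 -> P1=[4,0,3,3,1,6](2) P2=[5,3,4,2,4,2](0)
Move 3: P1 pit4 -> P1=[4,0,3,3,0,7](2) P2=[5,3,4,2,4,2](0)
Move 4: P2 pit3 -> P1=[4,0,3,3,0,7](2) P2=[5,3,4,0,5,3](0)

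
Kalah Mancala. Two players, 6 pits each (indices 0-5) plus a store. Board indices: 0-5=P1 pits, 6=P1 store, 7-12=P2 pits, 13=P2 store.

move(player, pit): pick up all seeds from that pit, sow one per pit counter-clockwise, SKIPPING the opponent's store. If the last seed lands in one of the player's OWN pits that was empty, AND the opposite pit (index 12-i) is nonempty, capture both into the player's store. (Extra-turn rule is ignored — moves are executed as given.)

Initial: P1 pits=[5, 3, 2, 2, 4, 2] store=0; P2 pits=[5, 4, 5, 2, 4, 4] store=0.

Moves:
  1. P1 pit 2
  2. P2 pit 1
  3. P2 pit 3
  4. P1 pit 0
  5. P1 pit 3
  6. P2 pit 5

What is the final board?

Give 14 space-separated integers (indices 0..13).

Move 1: P1 pit2 -> P1=[5,3,0,3,5,2](0) P2=[5,4,5,2,4,4](0)
Move 2: P2 pit1 -> P1=[5,3,0,3,5,2](0) P2=[5,0,6,3,5,5](0)
Move 3: P2 pit3 -> P1=[5,3,0,3,5,2](0) P2=[5,0,6,0,6,6](1)
Move 4: P1 pit0 -> P1=[0,4,1,4,6,3](0) P2=[5,0,6,0,6,6](1)
Move 5: P1 pit3 -> P1=[0,4,1,0,7,4](1) P2=[6,0,6,0,6,6](1)
Move 6: P2 pit5 -> P1=[1,5,2,1,8,4](1) P2=[6,0,6,0,6,0](2)

Answer: 1 5 2 1 8 4 1 6 0 6 0 6 0 2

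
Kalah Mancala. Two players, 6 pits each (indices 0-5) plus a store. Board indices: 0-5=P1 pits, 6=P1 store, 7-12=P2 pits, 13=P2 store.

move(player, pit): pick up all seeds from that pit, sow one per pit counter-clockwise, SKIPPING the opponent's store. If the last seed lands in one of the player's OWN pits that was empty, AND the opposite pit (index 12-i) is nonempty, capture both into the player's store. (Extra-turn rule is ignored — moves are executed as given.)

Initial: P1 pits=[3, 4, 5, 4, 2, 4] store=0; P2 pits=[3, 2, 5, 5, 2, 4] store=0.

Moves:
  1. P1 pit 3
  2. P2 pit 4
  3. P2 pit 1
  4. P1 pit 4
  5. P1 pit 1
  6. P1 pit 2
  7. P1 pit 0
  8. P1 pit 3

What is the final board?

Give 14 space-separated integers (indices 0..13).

Answer: 0 1 1 0 3 9 4 6 1 6 6 0 5 1

Derivation:
Move 1: P1 pit3 -> P1=[3,4,5,0,3,5](1) P2=[4,2,5,5,2,4](0)
Move 2: P2 pit4 -> P1=[3,4,5,0,3,5](1) P2=[4,2,5,5,0,5](1)
Move 3: P2 pit1 -> P1=[3,4,5,0,3,5](1) P2=[4,0,6,6,0,5](1)
Move 4: P1 pit4 -> P1=[3,4,5,0,0,6](2) P2=[5,0,6,6,0,5](1)
Move 5: P1 pit1 -> P1=[3,0,6,1,1,7](2) P2=[5,0,6,6,0,5](1)
Move 6: P1 pit2 -> P1=[3,0,0,2,2,8](3) P2=[6,1,6,6,0,5](1)
Move 7: P1 pit0 -> P1=[0,1,1,3,2,8](3) P2=[6,1,6,6,0,5](1)
Move 8: P1 pit3 -> P1=[0,1,1,0,3,9](4) P2=[6,1,6,6,0,5](1)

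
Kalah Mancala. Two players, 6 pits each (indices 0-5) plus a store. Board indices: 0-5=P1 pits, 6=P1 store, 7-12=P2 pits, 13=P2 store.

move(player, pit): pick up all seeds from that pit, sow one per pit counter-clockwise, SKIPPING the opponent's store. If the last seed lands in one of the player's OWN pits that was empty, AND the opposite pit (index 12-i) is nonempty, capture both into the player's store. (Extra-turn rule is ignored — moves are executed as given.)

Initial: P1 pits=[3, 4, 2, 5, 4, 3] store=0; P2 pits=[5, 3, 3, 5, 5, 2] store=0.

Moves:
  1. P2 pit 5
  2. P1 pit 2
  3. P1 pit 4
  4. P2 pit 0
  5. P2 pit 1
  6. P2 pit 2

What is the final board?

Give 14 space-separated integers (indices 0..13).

Move 1: P2 pit5 -> P1=[4,4,2,5,4,3](0) P2=[5,3,3,5,5,0](1)
Move 2: P1 pit2 -> P1=[4,4,0,6,5,3](0) P2=[5,3,3,5,5,0](1)
Move 3: P1 pit4 -> P1=[4,4,0,6,0,4](1) P2=[6,4,4,5,5,0](1)
Move 4: P2 pit0 -> P1=[4,4,0,6,0,4](1) P2=[0,5,5,6,6,1](2)
Move 5: P2 pit1 -> P1=[4,4,0,6,0,4](1) P2=[0,0,6,7,7,2](3)
Move 6: P2 pit2 -> P1=[5,5,0,6,0,4](1) P2=[0,0,0,8,8,3](4)

Answer: 5 5 0 6 0 4 1 0 0 0 8 8 3 4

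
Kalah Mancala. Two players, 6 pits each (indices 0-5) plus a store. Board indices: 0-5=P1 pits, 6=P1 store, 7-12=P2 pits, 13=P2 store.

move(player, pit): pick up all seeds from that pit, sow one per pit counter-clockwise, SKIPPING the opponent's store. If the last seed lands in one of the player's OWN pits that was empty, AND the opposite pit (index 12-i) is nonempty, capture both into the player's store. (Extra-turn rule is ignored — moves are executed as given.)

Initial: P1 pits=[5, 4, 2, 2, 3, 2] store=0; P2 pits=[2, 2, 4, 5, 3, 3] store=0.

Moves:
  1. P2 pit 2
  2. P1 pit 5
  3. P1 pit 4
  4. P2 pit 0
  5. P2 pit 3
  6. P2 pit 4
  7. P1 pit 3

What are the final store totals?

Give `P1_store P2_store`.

Move 1: P2 pit2 -> P1=[5,4,2,2,3,2](0) P2=[2,2,0,6,4,4](1)
Move 2: P1 pit5 -> P1=[5,4,2,2,3,0](1) P2=[3,2,0,6,4,4](1)
Move 3: P1 pit4 -> P1=[5,4,2,2,0,1](2) P2=[4,2,0,6,4,4](1)
Move 4: P2 pit0 -> P1=[5,4,2,2,0,1](2) P2=[0,3,1,7,5,4](1)
Move 5: P2 pit3 -> P1=[6,5,3,3,0,1](2) P2=[0,3,1,0,6,5](2)
Move 6: P2 pit4 -> P1=[7,6,4,4,0,1](2) P2=[0,3,1,0,0,6](3)
Move 7: P1 pit3 -> P1=[7,6,4,0,1,2](3) P2=[1,3,1,0,0,6](3)

Answer: 3 3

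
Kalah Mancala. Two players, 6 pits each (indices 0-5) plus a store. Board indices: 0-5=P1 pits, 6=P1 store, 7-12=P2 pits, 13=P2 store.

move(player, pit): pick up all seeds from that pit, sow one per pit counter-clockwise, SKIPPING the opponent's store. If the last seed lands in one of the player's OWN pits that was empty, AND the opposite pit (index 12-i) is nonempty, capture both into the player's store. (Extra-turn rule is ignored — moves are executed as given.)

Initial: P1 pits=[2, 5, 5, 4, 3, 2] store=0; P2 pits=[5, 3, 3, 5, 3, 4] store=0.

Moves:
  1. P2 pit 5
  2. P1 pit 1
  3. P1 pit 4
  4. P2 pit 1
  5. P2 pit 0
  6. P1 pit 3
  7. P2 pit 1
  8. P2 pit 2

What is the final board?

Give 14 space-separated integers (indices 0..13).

Move 1: P2 pit5 -> P1=[3,6,6,4,3,2](0) P2=[5,3,3,5,3,0](1)
Move 2: P1 pit1 -> P1=[3,0,7,5,4,3](1) P2=[6,3,3,5,3,0](1)
Move 3: P1 pit4 -> P1=[3,0,7,5,0,4](2) P2=[7,4,3,5,3,0](1)
Move 4: P2 pit1 -> P1=[0,0,7,5,0,4](2) P2=[7,0,4,6,4,0](5)
Move 5: P2 pit0 -> P1=[1,0,7,5,0,4](2) P2=[0,1,5,7,5,1](6)
Move 6: P1 pit3 -> P1=[1,0,7,0,1,5](3) P2=[1,2,5,7,5,1](6)
Move 7: P2 pit1 -> P1=[1,0,7,0,1,5](3) P2=[1,0,6,8,5,1](6)
Move 8: P2 pit2 -> P1=[2,1,7,0,1,5](3) P2=[1,0,0,9,6,2](7)

Answer: 2 1 7 0 1 5 3 1 0 0 9 6 2 7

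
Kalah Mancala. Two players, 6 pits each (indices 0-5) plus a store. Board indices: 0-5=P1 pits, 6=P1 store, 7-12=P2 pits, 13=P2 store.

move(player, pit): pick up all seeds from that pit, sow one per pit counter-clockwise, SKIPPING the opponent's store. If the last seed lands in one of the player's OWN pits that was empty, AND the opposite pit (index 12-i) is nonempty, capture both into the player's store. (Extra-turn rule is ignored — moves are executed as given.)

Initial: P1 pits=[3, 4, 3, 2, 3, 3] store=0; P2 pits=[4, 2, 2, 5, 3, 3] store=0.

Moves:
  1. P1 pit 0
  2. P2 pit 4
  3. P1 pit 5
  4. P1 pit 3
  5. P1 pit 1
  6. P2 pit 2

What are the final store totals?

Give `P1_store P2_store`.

Answer: 3 1

Derivation:
Move 1: P1 pit0 -> P1=[0,5,4,3,3,3](0) P2=[4,2,2,5,3,3](0)
Move 2: P2 pit4 -> P1=[1,5,4,3,3,3](0) P2=[4,2,2,5,0,4](1)
Move 3: P1 pit5 -> P1=[1,5,4,3,3,0](1) P2=[5,3,2,5,0,4](1)
Move 4: P1 pit3 -> P1=[1,5,4,0,4,1](2) P2=[5,3,2,5,0,4](1)
Move 5: P1 pit1 -> P1=[1,0,5,1,5,2](3) P2=[5,3,2,5,0,4](1)
Move 6: P2 pit2 -> P1=[1,0,5,1,5,2](3) P2=[5,3,0,6,1,4](1)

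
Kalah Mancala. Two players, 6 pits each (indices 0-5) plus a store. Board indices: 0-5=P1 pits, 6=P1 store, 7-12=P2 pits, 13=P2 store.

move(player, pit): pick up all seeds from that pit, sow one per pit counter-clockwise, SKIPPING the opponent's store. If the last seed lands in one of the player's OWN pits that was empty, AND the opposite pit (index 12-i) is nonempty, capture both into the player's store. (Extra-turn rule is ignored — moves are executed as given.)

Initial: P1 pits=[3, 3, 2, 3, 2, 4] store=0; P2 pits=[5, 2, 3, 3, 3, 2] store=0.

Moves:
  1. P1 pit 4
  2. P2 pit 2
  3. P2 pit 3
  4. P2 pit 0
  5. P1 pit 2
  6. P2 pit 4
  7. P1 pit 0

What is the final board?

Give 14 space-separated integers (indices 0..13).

Answer: 0 5 2 6 1 6 5 0 0 1 1 0 6 2

Derivation:
Move 1: P1 pit4 -> P1=[3,3,2,3,0,5](1) P2=[5,2,3,3,3,2](0)
Move 2: P2 pit2 -> P1=[3,3,2,3,0,5](1) P2=[5,2,0,4,4,3](0)
Move 3: P2 pit3 -> P1=[4,3,2,3,0,5](1) P2=[5,2,0,0,5,4](1)
Move 4: P2 pit0 -> P1=[4,3,2,3,0,5](1) P2=[0,3,1,1,6,5](1)
Move 5: P1 pit2 -> P1=[4,3,0,4,0,5](5) P2=[0,0,1,1,6,5](1)
Move 6: P2 pit4 -> P1=[5,4,1,5,0,5](5) P2=[0,0,1,1,0,6](2)
Move 7: P1 pit0 -> P1=[0,5,2,6,1,6](5) P2=[0,0,1,1,0,6](2)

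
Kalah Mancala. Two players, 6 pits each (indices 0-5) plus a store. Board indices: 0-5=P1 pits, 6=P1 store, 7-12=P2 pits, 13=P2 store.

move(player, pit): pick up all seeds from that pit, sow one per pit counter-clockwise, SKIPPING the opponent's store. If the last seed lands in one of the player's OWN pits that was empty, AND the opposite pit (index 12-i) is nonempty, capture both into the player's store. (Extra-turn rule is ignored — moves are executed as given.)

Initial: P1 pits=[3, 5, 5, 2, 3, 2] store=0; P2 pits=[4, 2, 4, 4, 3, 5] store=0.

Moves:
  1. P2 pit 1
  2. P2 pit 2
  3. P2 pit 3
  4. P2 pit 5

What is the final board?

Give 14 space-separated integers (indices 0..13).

Answer: 6 7 7 3 4 3 0 4 0 0 0 5 0 3

Derivation:
Move 1: P2 pit1 -> P1=[3,5,5,2,3,2](0) P2=[4,0,5,5,3,5](0)
Move 2: P2 pit2 -> P1=[4,5,5,2,3,2](0) P2=[4,0,0,6,4,6](1)
Move 3: P2 pit3 -> P1=[5,6,6,2,3,2](0) P2=[4,0,0,0,5,7](2)
Move 4: P2 pit5 -> P1=[6,7,7,3,4,3](0) P2=[4,0,0,0,5,0](3)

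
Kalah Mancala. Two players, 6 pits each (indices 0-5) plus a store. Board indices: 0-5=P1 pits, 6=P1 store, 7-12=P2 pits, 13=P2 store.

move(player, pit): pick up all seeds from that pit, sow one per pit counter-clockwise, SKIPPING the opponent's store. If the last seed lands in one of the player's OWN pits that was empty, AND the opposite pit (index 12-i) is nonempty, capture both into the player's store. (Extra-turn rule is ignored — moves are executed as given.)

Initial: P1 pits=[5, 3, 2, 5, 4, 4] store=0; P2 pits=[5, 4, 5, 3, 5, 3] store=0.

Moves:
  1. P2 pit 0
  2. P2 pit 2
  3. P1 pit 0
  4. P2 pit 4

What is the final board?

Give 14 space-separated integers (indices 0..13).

Answer: 1 6 4 7 6 5 1 0 5 0 5 0 6 2

Derivation:
Move 1: P2 pit0 -> P1=[5,3,2,5,4,4](0) P2=[0,5,6,4,6,4](0)
Move 2: P2 pit2 -> P1=[6,4,2,5,4,4](0) P2=[0,5,0,5,7,5](1)
Move 3: P1 pit0 -> P1=[0,5,3,6,5,5](1) P2=[0,5,0,5,7,5](1)
Move 4: P2 pit4 -> P1=[1,6,4,7,6,5](1) P2=[0,5,0,5,0,6](2)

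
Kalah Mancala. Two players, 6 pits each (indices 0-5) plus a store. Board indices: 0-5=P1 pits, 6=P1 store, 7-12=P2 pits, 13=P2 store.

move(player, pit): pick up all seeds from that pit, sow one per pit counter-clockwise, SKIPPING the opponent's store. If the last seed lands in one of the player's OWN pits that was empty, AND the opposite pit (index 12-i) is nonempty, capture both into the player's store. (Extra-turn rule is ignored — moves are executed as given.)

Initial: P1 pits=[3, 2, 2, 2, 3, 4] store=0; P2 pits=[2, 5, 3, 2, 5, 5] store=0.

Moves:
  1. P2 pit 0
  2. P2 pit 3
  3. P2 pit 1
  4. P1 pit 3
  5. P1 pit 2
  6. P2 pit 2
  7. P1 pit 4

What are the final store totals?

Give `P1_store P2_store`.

Move 1: P2 pit0 -> P1=[3,2,2,2,3,4](0) P2=[0,6,4,2,5,5](0)
Move 2: P2 pit3 -> P1=[3,2,2,2,3,4](0) P2=[0,6,4,0,6,6](0)
Move 3: P2 pit1 -> P1=[4,2,2,2,3,4](0) P2=[0,0,5,1,7,7](1)
Move 4: P1 pit3 -> P1=[4,2,2,0,4,5](0) P2=[0,0,5,1,7,7](1)
Move 5: P1 pit2 -> P1=[4,2,0,1,5,5](0) P2=[0,0,5,1,7,7](1)
Move 6: P2 pit2 -> P1=[5,2,0,1,5,5](0) P2=[0,0,0,2,8,8](2)
Move 7: P1 pit4 -> P1=[5,2,0,1,0,6](1) P2=[1,1,1,2,8,8](2)

Answer: 1 2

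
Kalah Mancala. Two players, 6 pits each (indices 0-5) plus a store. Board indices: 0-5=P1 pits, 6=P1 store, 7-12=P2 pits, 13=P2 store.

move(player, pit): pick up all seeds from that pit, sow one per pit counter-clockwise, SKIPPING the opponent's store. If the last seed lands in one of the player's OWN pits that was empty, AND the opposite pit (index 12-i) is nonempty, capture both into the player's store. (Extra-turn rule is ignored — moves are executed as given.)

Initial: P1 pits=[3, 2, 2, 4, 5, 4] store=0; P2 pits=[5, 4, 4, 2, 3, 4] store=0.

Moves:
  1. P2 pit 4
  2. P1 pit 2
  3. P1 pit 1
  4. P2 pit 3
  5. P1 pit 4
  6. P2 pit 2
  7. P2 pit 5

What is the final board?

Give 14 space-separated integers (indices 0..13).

Move 1: P2 pit4 -> P1=[4,2,2,4,5,4](0) P2=[5,4,4,2,0,5](1)
Move 2: P1 pit2 -> P1=[4,2,0,5,6,4](0) P2=[5,4,4,2,0,5](1)
Move 3: P1 pit1 -> P1=[4,0,1,6,6,4](0) P2=[5,4,4,2,0,5](1)
Move 4: P2 pit3 -> P1=[4,0,1,6,6,4](0) P2=[5,4,4,0,1,6](1)
Move 5: P1 pit4 -> P1=[4,0,1,6,0,5](1) P2=[6,5,5,1,1,6](1)
Move 6: P2 pit2 -> P1=[5,0,1,6,0,5](1) P2=[6,5,0,2,2,7](2)
Move 7: P2 pit5 -> P1=[6,1,2,7,1,6](1) P2=[6,5,0,2,2,0](3)

Answer: 6 1 2 7 1 6 1 6 5 0 2 2 0 3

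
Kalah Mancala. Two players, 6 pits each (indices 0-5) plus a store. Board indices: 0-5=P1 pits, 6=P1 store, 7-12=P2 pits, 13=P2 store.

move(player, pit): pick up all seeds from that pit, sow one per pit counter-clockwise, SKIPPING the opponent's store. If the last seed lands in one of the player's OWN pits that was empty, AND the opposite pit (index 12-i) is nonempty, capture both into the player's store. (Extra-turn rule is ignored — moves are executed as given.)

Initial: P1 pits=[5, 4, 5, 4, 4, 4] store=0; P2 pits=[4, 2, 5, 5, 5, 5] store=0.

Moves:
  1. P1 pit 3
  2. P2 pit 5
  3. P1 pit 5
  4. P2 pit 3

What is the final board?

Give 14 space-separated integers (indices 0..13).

Move 1: P1 pit3 -> P1=[5,4,5,0,5,5](1) P2=[5,2,5,5,5,5](0)
Move 2: P2 pit5 -> P1=[6,5,6,1,5,5](1) P2=[5,2,5,5,5,0](1)
Move 3: P1 pit5 -> P1=[6,5,6,1,5,0](2) P2=[6,3,6,6,5,0](1)
Move 4: P2 pit3 -> P1=[7,6,7,1,5,0](2) P2=[6,3,6,0,6,1](2)

Answer: 7 6 7 1 5 0 2 6 3 6 0 6 1 2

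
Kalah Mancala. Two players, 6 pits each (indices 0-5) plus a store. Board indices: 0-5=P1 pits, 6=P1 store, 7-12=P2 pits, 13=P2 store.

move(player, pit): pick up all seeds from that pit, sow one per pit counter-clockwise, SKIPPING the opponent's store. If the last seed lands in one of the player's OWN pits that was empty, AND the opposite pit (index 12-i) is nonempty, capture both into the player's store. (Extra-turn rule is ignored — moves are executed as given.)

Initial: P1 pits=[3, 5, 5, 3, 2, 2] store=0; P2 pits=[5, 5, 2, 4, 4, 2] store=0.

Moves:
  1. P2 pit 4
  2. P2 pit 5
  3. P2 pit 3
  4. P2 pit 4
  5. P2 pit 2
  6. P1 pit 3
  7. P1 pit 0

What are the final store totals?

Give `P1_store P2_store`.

Answer: 2 11

Derivation:
Move 1: P2 pit4 -> P1=[4,6,5,3,2,2](0) P2=[5,5,2,4,0,3](1)
Move 2: P2 pit5 -> P1=[5,7,5,3,2,2](0) P2=[5,5,2,4,0,0](2)
Move 3: P2 pit3 -> P1=[6,7,5,3,2,2](0) P2=[5,5,2,0,1,1](3)
Move 4: P2 pit4 -> P1=[6,7,5,3,2,2](0) P2=[5,5,2,0,0,2](3)
Move 5: P2 pit2 -> P1=[6,0,5,3,2,2](0) P2=[5,5,0,1,0,2](11)
Move 6: P1 pit3 -> P1=[6,0,5,0,3,3](1) P2=[5,5,0,1,0,2](11)
Move 7: P1 pit0 -> P1=[0,1,6,1,4,4](2) P2=[5,5,0,1,0,2](11)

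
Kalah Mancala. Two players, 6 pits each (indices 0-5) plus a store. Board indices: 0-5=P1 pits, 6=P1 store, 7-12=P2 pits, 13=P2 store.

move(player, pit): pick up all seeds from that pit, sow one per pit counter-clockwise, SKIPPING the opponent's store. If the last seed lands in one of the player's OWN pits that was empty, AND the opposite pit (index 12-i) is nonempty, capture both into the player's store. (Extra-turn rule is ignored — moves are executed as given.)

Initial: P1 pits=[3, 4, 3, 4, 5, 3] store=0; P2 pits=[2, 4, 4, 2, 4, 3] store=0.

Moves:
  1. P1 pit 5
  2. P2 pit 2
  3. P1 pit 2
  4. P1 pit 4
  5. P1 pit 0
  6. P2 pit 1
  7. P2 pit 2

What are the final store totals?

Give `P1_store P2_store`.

Move 1: P1 pit5 -> P1=[3,4,3,4,5,0](1) P2=[3,5,4,2,4,3](0)
Move 2: P2 pit2 -> P1=[3,4,3,4,5,0](1) P2=[3,5,0,3,5,4](1)
Move 3: P1 pit2 -> P1=[3,4,0,5,6,0](5) P2=[0,5,0,3,5,4](1)
Move 4: P1 pit4 -> P1=[3,4,0,5,0,1](6) P2=[1,6,1,4,5,4](1)
Move 5: P1 pit0 -> P1=[0,5,1,6,0,1](6) P2=[1,6,1,4,5,4](1)
Move 6: P2 pit1 -> P1=[1,5,1,6,0,1](6) P2=[1,0,2,5,6,5](2)
Move 7: P2 pit2 -> P1=[1,5,1,6,0,1](6) P2=[1,0,0,6,7,5](2)

Answer: 6 2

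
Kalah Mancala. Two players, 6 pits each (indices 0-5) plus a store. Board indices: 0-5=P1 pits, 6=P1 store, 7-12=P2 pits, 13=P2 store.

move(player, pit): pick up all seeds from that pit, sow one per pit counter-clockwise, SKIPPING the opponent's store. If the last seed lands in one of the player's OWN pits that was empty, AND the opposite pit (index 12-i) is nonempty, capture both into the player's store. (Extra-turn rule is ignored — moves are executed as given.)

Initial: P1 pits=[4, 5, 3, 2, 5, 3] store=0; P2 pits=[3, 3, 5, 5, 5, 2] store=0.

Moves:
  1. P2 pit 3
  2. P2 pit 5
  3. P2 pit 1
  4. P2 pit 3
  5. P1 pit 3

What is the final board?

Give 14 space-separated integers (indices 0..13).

Move 1: P2 pit3 -> P1=[5,6,3,2,5,3](0) P2=[3,3,5,0,6,3](1)
Move 2: P2 pit5 -> P1=[6,7,3,2,5,3](0) P2=[3,3,5,0,6,0](2)
Move 3: P2 pit1 -> P1=[6,7,3,2,5,3](0) P2=[3,0,6,1,7,0](2)
Move 4: P2 pit3 -> P1=[6,7,3,2,5,3](0) P2=[3,0,6,0,8,0](2)
Move 5: P1 pit3 -> P1=[6,7,3,0,6,4](0) P2=[3,0,6,0,8,0](2)

Answer: 6 7 3 0 6 4 0 3 0 6 0 8 0 2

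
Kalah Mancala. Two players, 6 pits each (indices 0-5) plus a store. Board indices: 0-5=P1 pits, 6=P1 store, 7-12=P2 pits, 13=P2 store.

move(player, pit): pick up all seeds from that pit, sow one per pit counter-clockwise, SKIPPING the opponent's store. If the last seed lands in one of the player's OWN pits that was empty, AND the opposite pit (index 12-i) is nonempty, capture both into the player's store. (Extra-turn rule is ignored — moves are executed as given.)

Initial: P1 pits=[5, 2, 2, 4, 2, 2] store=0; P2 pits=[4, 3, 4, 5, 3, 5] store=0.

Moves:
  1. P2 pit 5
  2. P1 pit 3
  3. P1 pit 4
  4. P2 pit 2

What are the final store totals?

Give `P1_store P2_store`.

Move 1: P2 pit5 -> P1=[6,3,3,5,2,2](0) P2=[4,3,4,5,3,0](1)
Move 2: P1 pit3 -> P1=[6,3,3,0,3,3](1) P2=[5,4,4,5,3,0](1)
Move 3: P1 pit4 -> P1=[6,3,3,0,0,4](2) P2=[6,4,4,5,3,0](1)
Move 4: P2 pit2 -> P1=[6,3,3,0,0,4](2) P2=[6,4,0,6,4,1](2)

Answer: 2 2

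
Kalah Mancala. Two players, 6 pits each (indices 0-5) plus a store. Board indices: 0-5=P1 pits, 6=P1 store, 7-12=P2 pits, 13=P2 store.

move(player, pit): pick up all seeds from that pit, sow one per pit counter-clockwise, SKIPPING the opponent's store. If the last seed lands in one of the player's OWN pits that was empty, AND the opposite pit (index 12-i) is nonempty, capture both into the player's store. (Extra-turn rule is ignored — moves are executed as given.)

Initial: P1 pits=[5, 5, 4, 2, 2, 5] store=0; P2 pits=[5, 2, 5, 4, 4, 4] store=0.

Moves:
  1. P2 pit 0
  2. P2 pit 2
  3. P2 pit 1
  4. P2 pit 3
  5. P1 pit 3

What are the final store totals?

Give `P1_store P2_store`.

Answer: 1 2

Derivation:
Move 1: P2 pit0 -> P1=[5,5,4,2,2,5](0) P2=[0,3,6,5,5,5](0)
Move 2: P2 pit2 -> P1=[6,6,4,2,2,5](0) P2=[0,3,0,6,6,6](1)
Move 3: P2 pit1 -> P1=[6,6,4,2,2,5](0) P2=[0,0,1,7,7,6](1)
Move 4: P2 pit3 -> P1=[7,7,5,3,2,5](0) P2=[0,0,1,0,8,7](2)
Move 5: P1 pit3 -> P1=[7,7,5,0,3,6](1) P2=[0,0,1,0,8,7](2)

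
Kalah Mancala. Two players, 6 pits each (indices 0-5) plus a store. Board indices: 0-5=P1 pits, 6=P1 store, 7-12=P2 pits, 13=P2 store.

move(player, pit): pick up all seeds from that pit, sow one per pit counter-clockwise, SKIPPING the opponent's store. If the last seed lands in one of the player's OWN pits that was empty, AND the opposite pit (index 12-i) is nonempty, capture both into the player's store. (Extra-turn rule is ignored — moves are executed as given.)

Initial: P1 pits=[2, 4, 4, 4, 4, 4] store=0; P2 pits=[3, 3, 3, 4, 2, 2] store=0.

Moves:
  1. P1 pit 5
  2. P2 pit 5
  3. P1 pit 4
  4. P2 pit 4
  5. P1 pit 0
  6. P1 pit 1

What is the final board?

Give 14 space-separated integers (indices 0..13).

Move 1: P1 pit5 -> P1=[2,4,4,4,4,0](1) P2=[4,4,4,4,2,2](0)
Move 2: P2 pit5 -> P1=[3,4,4,4,4,0](1) P2=[4,4,4,4,2,0](1)
Move 3: P1 pit4 -> P1=[3,4,4,4,0,1](2) P2=[5,5,4,4,2,0](1)
Move 4: P2 pit4 -> P1=[3,4,4,4,0,1](2) P2=[5,5,4,4,0,1](2)
Move 5: P1 pit0 -> P1=[0,5,5,5,0,1](2) P2=[5,5,4,4,0,1](2)
Move 6: P1 pit1 -> P1=[0,0,6,6,1,2](3) P2=[5,5,4,4,0,1](2)

Answer: 0 0 6 6 1 2 3 5 5 4 4 0 1 2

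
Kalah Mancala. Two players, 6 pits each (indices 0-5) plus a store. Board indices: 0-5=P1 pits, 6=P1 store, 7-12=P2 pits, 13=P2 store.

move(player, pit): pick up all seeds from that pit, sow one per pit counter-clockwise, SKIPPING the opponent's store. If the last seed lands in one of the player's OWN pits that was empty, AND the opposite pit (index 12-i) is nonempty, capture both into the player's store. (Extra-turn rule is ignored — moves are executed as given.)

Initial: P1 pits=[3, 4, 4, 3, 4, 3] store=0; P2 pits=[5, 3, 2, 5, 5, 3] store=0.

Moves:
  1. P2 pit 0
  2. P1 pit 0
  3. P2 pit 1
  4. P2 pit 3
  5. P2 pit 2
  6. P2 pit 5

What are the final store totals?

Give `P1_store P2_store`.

Answer: 0 3

Derivation:
Move 1: P2 pit0 -> P1=[3,4,4,3,4,3](0) P2=[0,4,3,6,6,4](0)
Move 2: P1 pit0 -> P1=[0,5,5,4,4,3](0) P2=[0,4,3,6,6,4](0)
Move 3: P2 pit1 -> P1=[0,5,5,4,4,3](0) P2=[0,0,4,7,7,5](0)
Move 4: P2 pit3 -> P1=[1,6,6,5,4,3](0) P2=[0,0,4,0,8,6](1)
Move 5: P2 pit2 -> P1=[1,6,6,5,4,3](0) P2=[0,0,0,1,9,7](2)
Move 6: P2 pit5 -> P1=[2,7,7,6,5,4](0) P2=[0,0,0,1,9,0](3)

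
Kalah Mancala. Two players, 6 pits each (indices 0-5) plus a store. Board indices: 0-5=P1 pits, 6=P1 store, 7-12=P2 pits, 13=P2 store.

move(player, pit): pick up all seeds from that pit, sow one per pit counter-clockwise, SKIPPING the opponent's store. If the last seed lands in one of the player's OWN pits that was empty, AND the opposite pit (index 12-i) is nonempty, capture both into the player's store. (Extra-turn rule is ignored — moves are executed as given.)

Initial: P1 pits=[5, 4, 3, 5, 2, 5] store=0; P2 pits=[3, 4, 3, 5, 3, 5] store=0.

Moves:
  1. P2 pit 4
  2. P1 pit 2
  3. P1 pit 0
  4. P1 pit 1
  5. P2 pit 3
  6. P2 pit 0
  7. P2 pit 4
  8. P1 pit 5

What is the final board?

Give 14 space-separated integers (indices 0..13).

Answer: 2 1 0 8 5 0 3 1 6 5 1 1 9 5

Derivation:
Move 1: P2 pit4 -> P1=[6,4,3,5,2,5](0) P2=[3,4,3,5,0,6](1)
Move 2: P1 pit2 -> P1=[6,4,0,6,3,6](0) P2=[3,4,3,5,0,6](1)
Move 3: P1 pit0 -> P1=[0,5,1,7,4,7](1) P2=[3,4,3,5,0,6](1)
Move 4: P1 pit1 -> P1=[0,0,2,8,5,8](2) P2=[3,4,3,5,0,6](1)
Move 5: P2 pit3 -> P1=[1,1,2,8,5,8](2) P2=[3,4,3,0,1,7](2)
Move 6: P2 pit0 -> P1=[1,1,0,8,5,8](2) P2=[0,5,4,0,1,7](5)
Move 7: P2 pit4 -> P1=[1,1,0,8,5,8](2) P2=[0,5,4,0,0,8](5)
Move 8: P1 pit5 -> P1=[2,1,0,8,5,0](3) P2=[1,6,5,1,1,9](5)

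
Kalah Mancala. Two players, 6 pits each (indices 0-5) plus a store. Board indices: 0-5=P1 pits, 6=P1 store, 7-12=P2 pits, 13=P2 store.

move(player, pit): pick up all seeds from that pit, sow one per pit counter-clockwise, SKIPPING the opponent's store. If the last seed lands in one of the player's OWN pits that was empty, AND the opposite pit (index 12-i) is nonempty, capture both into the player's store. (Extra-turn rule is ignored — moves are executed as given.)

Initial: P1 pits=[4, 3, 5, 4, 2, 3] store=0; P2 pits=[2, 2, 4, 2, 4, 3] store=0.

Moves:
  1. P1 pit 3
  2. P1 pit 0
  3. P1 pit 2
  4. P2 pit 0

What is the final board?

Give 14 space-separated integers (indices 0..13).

Answer: 0 4 0 2 5 5 2 0 4 5 3 5 3 0

Derivation:
Move 1: P1 pit3 -> P1=[4,3,5,0,3,4](1) P2=[3,2,4,2,4,3](0)
Move 2: P1 pit0 -> P1=[0,4,6,1,4,4](1) P2=[3,2,4,2,4,3](0)
Move 3: P1 pit2 -> P1=[0,4,0,2,5,5](2) P2=[4,3,4,2,4,3](0)
Move 4: P2 pit0 -> P1=[0,4,0,2,5,5](2) P2=[0,4,5,3,5,3](0)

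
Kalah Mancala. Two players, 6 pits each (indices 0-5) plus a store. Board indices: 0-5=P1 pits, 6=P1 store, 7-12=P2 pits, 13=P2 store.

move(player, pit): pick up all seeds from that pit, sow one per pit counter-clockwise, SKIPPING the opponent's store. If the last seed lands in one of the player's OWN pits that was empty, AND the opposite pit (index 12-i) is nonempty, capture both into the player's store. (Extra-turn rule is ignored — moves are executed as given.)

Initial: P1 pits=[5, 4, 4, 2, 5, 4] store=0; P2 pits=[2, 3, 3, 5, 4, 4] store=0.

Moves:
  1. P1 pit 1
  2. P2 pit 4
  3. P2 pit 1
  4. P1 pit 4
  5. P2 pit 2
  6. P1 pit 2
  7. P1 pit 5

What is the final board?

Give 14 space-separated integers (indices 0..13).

Move 1: P1 pit1 -> P1=[5,0,5,3,6,5](0) P2=[2,3,3,5,4,4](0)
Move 2: P2 pit4 -> P1=[6,1,5,3,6,5](0) P2=[2,3,3,5,0,5](1)
Move 3: P2 pit1 -> P1=[6,0,5,3,6,5](0) P2=[2,0,4,6,0,5](3)
Move 4: P1 pit4 -> P1=[6,0,5,3,0,6](1) P2=[3,1,5,7,0,5](3)
Move 5: P2 pit2 -> P1=[7,0,5,3,0,6](1) P2=[3,1,0,8,1,6](4)
Move 6: P1 pit2 -> P1=[7,0,0,4,1,7](2) P2=[4,1,0,8,1,6](4)
Move 7: P1 pit5 -> P1=[7,0,0,4,1,0](3) P2=[5,2,1,9,2,7](4)

Answer: 7 0 0 4 1 0 3 5 2 1 9 2 7 4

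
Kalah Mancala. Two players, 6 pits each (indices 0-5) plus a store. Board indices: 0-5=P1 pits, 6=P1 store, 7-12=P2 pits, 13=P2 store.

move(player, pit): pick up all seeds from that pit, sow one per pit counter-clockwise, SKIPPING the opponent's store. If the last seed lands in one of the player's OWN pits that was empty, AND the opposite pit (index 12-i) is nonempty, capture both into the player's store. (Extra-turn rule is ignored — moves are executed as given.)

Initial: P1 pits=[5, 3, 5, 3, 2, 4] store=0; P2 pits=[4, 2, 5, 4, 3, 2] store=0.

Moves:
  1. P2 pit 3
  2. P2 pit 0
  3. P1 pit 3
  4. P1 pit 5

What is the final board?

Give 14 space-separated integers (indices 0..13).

Move 1: P2 pit3 -> P1=[6,3,5,3,2,4](0) P2=[4,2,5,0,4,3](1)
Move 2: P2 pit0 -> P1=[6,3,5,3,2,4](0) P2=[0,3,6,1,5,3](1)
Move 3: P1 pit3 -> P1=[6,3,5,0,3,5](1) P2=[0,3,6,1,5,3](1)
Move 4: P1 pit5 -> P1=[6,3,5,0,3,0](2) P2=[1,4,7,2,5,3](1)

Answer: 6 3 5 0 3 0 2 1 4 7 2 5 3 1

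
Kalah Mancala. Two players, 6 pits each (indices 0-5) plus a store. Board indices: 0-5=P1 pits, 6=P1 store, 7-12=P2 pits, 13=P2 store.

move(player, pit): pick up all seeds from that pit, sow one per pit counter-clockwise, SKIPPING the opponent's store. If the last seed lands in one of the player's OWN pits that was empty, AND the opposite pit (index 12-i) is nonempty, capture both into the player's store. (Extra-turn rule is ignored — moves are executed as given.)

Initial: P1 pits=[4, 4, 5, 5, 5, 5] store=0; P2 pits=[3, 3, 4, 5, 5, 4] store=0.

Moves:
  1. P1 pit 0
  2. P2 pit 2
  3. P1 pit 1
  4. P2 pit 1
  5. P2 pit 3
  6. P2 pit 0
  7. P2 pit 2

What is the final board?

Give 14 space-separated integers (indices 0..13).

Move 1: P1 pit0 -> P1=[0,5,6,6,6,5](0) P2=[3,3,4,5,5,4](0)
Move 2: P2 pit2 -> P1=[0,5,6,6,6,5](0) P2=[3,3,0,6,6,5](1)
Move 3: P1 pit1 -> P1=[0,0,7,7,7,6](1) P2=[3,3,0,6,6,5](1)
Move 4: P2 pit1 -> P1=[0,0,7,7,7,6](1) P2=[3,0,1,7,7,5](1)
Move 5: P2 pit3 -> P1=[1,1,8,8,7,6](1) P2=[3,0,1,0,8,6](2)
Move 6: P2 pit0 -> P1=[1,1,0,8,7,6](1) P2=[0,1,2,0,8,6](11)
Move 7: P2 pit2 -> P1=[1,1,0,8,7,6](1) P2=[0,1,0,1,9,6](11)

Answer: 1 1 0 8 7 6 1 0 1 0 1 9 6 11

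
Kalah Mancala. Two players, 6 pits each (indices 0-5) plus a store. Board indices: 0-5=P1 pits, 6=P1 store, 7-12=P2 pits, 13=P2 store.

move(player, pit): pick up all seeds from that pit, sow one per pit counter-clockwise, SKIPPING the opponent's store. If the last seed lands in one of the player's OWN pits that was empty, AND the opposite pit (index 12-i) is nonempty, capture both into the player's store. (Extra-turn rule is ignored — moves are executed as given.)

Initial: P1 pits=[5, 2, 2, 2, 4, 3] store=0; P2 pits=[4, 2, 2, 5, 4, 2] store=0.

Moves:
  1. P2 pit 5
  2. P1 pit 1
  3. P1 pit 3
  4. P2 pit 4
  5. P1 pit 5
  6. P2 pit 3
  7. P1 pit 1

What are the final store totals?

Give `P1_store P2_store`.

Answer: 6 3

Derivation:
Move 1: P2 pit5 -> P1=[6,2,2,2,4,3](0) P2=[4,2,2,5,4,0](1)
Move 2: P1 pit1 -> P1=[6,0,3,3,4,3](0) P2=[4,2,2,5,4,0](1)
Move 3: P1 pit3 -> P1=[6,0,3,0,5,4](1) P2=[4,2,2,5,4,0](1)
Move 4: P2 pit4 -> P1=[7,1,3,0,5,4](1) P2=[4,2,2,5,0,1](2)
Move 5: P1 pit5 -> P1=[7,1,3,0,5,0](2) P2=[5,3,3,5,0,1](2)
Move 6: P2 pit3 -> P1=[8,2,3,0,5,0](2) P2=[5,3,3,0,1,2](3)
Move 7: P1 pit1 -> P1=[8,0,4,0,5,0](6) P2=[5,3,0,0,1,2](3)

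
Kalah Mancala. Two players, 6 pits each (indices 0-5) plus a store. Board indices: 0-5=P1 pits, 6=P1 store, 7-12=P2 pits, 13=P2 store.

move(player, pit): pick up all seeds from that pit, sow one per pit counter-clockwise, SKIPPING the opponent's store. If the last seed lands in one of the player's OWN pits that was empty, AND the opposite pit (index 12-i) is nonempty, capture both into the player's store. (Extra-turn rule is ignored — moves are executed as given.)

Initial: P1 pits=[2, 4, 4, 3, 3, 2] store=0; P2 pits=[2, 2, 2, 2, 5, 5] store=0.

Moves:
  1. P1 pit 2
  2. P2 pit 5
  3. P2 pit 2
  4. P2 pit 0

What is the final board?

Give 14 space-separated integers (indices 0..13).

Answer: 3 5 1 0 4 3 1 0 3 0 3 6 0 7

Derivation:
Move 1: P1 pit2 -> P1=[2,4,0,4,4,3](1) P2=[2,2,2,2,5,5](0)
Move 2: P2 pit5 -> P1=[3,5,1,5,4,3](1) P2=[2,2,2,2,5,0](1)
Move 3: P2 pit2 -> P1=[3,5,1,5,4,3](1) P2=[2,2,0,3,6,0](1)
Move 4: P2 pit0 -> P1=[3,5,1,0,4,3](1) P2=[0,3,0,3,6,0](7)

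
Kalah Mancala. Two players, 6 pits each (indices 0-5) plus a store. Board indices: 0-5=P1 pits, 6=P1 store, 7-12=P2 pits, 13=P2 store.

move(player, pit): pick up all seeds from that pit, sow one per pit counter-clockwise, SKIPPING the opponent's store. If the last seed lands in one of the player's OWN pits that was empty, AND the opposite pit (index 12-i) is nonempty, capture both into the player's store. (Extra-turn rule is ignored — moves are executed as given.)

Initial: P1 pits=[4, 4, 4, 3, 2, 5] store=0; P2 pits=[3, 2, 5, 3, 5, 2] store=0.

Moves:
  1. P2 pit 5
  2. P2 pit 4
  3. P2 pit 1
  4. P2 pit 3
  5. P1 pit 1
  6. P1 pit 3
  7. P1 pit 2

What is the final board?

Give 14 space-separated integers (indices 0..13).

Answer: 7 0 0 1 5 8 3 5 1 6 0 1 2 3

Derivation:
Move 1: P2 pit5 -> P1=[5,4,4,3,2,5](0) P2=[3,2,5,3,5,0](1)
Move 2: P2 pit4 -> P1=[6,5,5,3,2,5](0) P2=[3,2,5,3,0,1](2)
Move 3: P2 pit1 -> P1=[6,5,5,3,2,5](0) P2=[3,0,6,4,0,1](2)
Move 4: P2 pit3 -> P1=[7,5,5,3,2,5](0) P2=[3,0,6,0,1,2](3)
Move 5: P1 pit1 -> P1=[7,0,6,4,3,6](1) P2=[3,0,6,0,1,2](3)
Move 6: P1 pit3 -> P1=[7,0,6,0,4,7](2) P2=[4,0,6,0,1,2](3)
Move 7: P1 pit2 -> P1=[7,0,0,1,5,8](3) P2=[5,1,6,0,1,2](3)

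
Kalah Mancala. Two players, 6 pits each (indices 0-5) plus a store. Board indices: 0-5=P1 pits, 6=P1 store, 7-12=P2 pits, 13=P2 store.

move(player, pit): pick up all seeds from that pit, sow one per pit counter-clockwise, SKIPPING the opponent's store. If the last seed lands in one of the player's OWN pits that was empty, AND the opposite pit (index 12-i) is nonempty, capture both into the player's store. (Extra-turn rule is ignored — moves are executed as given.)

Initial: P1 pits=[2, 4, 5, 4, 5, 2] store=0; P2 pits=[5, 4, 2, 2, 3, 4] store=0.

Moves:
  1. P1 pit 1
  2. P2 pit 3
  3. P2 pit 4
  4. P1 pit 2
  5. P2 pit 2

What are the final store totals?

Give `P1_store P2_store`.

Move 1: P1 pit1 -> P1=[2,0,6,5,6,3](0) P2=[5,4,2,2,3,4](0)
Move 2: P2 pit3 -> P1=[2,0,6,5,6,3](0) P2=[5,4,2,0,4,5](0)
Move 3: P2 pit4 -> P1=[3,1,6,5,6,3](0) P2=[5,4,2,0,0,6](1)
Move 4: P1 pit2 -> P1=[3,1,0,6,7,4](1) P2=[6,5,2,0,0,6](1)
Move 5: P2 pit2 -> P1=[3,0,0,6,7,4](1) P2=[6,5,0,1,0,6](3)

Answer: 1 3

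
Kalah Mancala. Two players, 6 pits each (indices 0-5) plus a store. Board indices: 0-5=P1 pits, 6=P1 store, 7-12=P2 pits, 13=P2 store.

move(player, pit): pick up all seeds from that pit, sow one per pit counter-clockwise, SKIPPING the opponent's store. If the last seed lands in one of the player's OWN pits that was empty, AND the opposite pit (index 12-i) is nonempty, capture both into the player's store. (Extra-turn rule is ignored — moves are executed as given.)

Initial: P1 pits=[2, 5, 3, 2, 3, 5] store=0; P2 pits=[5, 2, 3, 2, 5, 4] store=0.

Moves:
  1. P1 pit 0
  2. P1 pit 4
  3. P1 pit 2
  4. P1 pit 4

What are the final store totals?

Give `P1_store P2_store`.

Move 1: P1 pit0 -> P1=[0,6,4,2,3,5](0) P2=[5,2,3,2,5,4](0)
Move 2: P1 pit4 -> P1=[0,6,4,2,0,6](1) P2=[6,2,3,2,5,4](0)
Move 3: P1 pit2 -> P1=[0,6,0,3,1,7](2) P2=[6,2,3,2,5,4](0)
Move 4: P1 pit4 -> P1=[0,6,0,3,0,8](2) P2=[6,2,3,2,5,4](0)

Answer: 2 0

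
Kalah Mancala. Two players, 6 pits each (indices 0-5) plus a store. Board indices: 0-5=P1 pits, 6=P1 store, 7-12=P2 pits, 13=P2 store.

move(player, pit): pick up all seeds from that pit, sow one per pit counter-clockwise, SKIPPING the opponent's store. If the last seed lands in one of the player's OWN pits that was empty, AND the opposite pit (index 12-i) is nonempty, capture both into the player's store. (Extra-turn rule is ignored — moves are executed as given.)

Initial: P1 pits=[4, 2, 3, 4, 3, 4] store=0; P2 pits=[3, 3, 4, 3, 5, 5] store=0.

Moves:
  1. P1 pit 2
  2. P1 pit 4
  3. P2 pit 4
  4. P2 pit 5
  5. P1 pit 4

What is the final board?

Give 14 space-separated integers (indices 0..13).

Move 1: P1 pit2 -> P1=[4,2,0,5,4,5](0) P2=[3,3,4,3,5,5](0)
Move 2: P1 pit4 -> P1=[4,2,0,5,0,6](1) P2=[4,4,4,3,5,5](0)
Move 3: P2 pit4 -> P1=[5,3,1,5,0,6](1) P2=[4,4,4,3,0,6](1)
Move 4: P2 pit5 -> P1=[6,4,2,6,1,6](1) P2=[4,4,4,3,0,0](2)
Move 5: P1 pit4 -> P1=[6,4,2,6,0,7](1) P2=[4,4,4,3,0,0](2)

Answer: 6 4 2 6 0 7 1 4 4 4 3 0 0 2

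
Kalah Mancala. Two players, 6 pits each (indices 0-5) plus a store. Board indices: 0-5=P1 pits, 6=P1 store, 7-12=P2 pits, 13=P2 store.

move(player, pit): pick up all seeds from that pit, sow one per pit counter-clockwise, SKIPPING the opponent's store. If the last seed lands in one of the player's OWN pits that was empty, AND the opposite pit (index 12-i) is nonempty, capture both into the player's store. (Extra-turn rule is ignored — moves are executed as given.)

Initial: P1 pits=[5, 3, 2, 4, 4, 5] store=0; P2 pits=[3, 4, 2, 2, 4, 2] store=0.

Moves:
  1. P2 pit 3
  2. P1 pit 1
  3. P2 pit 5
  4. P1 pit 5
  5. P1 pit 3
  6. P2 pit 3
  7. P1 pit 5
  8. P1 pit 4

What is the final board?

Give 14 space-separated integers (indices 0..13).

Answer: 6 1 3 0 0 1 4 6 7 4 1 6 0 1

Derivation:
Move 1: P2 pit3 -> P1=[5,3,2,4,4,5](0) P2=[3,4,2,0,5,3](0)
Move 2: P1 pit1 -> P1=[5,0,3,5,5,5](0) P2=[3,4,2,0,5,3](0)
Move 3: P2 pit5 -> P1=[6,1,3,5,5,5](0) P2=[3,4,2,0,5,0](1)
Move 4: P1 pit5 -> P1=[6,1,3,5,5,0](1) P2=[4,5,3,1,5,0](1)
Move 5: P1 pit3 -> P1=[6,1,3,0,6,1](2) P2=[5,6,3,1,5,0](1)
Move 6: P2 pit3 -> P1=[6,1,3,0,6,1](2) P2=[5,6,3,0,6,0](1)
Move 7: P1 pit5 -> P1=[6,1,3,0,6,0](3) P2=[5,6,3,0,6,0](1)
Move 8: P1 pit4 -> P1=[6,1,3,0,0,1](4) P2=[6,7,4,1,6,0](1)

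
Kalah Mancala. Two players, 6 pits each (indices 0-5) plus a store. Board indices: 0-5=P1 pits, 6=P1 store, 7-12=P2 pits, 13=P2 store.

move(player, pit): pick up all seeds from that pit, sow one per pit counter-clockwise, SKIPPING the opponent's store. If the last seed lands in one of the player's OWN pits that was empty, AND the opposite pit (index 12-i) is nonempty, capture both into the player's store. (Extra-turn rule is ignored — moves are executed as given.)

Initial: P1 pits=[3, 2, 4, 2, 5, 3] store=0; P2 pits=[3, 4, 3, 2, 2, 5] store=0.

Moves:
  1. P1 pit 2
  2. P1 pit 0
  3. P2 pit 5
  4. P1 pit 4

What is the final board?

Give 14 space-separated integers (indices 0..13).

Move 1: P1 pit2 -> P1=[3,2,0,3,6,4](1) P2=[3,4,3,2,2,5](0)
Move 2: P1 pit0 -> P1=[0,3,1,4,6,4](1) P2=[3,4,3,2,2,5](0)
Move 3: P2 pit5 -> P1=[1,4,2,5,6,4](1) P2=[3,4,3,2,2,0](1)
Move 4: P1 pit4 -> P1=[1,4,2,5,0,5](2) P2=[4,5,4,3,2,0](1)

Answer: 1 4 2 5 0 5 2 4 5 4 3 2 0 1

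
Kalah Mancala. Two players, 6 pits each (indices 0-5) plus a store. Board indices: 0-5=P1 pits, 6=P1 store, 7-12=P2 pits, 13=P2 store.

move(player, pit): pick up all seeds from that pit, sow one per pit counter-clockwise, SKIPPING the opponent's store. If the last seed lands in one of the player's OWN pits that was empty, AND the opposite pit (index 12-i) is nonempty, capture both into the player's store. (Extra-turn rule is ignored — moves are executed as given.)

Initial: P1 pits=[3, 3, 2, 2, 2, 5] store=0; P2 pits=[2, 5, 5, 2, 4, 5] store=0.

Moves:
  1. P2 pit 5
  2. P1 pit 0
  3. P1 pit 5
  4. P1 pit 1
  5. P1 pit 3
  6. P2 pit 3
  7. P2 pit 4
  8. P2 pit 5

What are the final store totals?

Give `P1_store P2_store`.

Answer: 3 4

Derivation:
Move 1: P2 pit5 -> P1=[4,4,3,3,2,5](0) P2=[2,5,5,2,4,0](1)
Move 2: P1 pit0 -> P1=[0,5,4,4,3,5](0) P2=[2,5,5,2,4,0](1)
Move 3: P1 pit5 -> P1=[0,5,4,4,3,0](1) P2=[3,6,6,3,4,0](1)
Move 4: P1 pit1 -> P1=[0,0,5,5,4,1](2) P2=[3,6,6,3,4,0](1)
Move 5: P1 pit3 -> P1=[0,0,5,0,5,2](3) P2=[4,7,6,3,4,0](1)
Move 6: P2 pit3 -> P1=[0,0,5,0,5,2](3) P2=[4,7,6,0,5,1](2)
Move 7: P2 pit4 -> P1=[1,1,6,0,5,2](3) P2=[4,7,6,0,0,2](3)
Move 8: P2 pit5 -> P1=[2,1,6,0,5,2](3) P2=[4,7,6,0,0,0](4)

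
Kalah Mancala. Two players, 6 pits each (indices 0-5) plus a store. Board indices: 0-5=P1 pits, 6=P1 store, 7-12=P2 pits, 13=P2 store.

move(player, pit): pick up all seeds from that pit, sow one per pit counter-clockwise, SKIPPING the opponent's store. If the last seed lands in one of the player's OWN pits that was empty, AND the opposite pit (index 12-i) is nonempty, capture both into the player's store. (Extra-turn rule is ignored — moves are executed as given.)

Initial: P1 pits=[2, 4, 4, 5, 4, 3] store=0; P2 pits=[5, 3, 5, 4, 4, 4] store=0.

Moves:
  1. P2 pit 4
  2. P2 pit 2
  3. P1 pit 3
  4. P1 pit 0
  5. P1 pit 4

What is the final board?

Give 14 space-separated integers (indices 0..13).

Answer: 0 6 5 1 0 5 2 7 5 1 6 1 6 2

Derivation:
Move 1: P2 pit4 -> P1=[3,5,4,5,4,3](0) P2=[5,3,5,4,0,5](1)
Move 2: P2 pit2 -> P1=[4,5,4,5,4,3](0) P2=[5,3,0,5,1,6](2)
Move 3: P1 pit3 -> P1=[4,5,4,0,5,4](1) P2=[6,4,0,5,1,6](2)
Move 4: P1 pit0 -> P1=[0,6,5,1,6,4](1) P2=[6,4,0,5,1,6](2)
Move 5: P1 pit4 -> P1=[0,6,5,1,0,5](2) P2=[7,5,1,6,1,6](2)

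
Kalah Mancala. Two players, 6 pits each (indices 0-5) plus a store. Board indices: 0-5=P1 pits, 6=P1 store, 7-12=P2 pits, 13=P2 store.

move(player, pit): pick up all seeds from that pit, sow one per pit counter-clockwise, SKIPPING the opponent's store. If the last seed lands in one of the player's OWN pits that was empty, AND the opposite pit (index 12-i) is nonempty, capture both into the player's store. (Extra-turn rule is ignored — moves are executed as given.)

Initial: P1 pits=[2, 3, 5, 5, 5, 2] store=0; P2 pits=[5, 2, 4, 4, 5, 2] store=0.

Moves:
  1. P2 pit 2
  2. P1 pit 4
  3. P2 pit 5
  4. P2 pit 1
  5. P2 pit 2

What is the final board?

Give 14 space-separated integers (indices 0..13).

Answer: 3 4 5 5 0 3 1 6 0 0 7 8 0 2

Derivation:
Move 1: P2 pit2 -> P1=[2,3,5,5,5,2](0) P2=[5,2,0,5,6,3](1)
Move 2: P1 pit4 -> P1=[2,3,5,5,0,3](1) P2=[6,3,1,5,6,3](1)
Move 3: P2 pit5 -> P1=[3,4,5,5,0,3](1) P2=[6,3,1,5,6,0](2)
Move 4: P2 pit1 -> P1=[3,4,5,5,0,3](1) P2=[6,0,2,6,7,0](2)
Move 5: P2 pit2 -> P1=[3,4,5,5,0,3](1) P2=[6,0,0,7,8,0](2)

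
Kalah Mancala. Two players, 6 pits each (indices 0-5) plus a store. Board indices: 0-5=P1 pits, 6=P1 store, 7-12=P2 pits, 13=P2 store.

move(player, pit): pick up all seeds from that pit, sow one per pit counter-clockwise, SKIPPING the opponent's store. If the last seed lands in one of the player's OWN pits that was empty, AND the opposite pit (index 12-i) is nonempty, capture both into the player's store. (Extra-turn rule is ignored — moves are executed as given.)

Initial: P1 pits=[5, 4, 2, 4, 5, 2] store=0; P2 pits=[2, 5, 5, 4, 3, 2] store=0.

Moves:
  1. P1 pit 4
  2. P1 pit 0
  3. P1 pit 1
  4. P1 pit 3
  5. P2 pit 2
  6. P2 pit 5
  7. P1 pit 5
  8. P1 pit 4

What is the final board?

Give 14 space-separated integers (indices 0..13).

Move 1: P1 pit4 -> P1=[5,4,2,4,0,3](1) P2=[3,6,6,4,3,2](0)
Move 2: P1 pit0 -> P1=[0,5,3,5,1,4](1) P2=[3,6,6,4,3,2](0)
Move 3: P1 pit1 -> P1=[0,0,4,6,2,5](2) P2=[3,6,6,4,3,2](0)
Move 4: P1 pit3 -> P1=[0,0,4,0,3,6](3) P2=[4,7,7,4,3,2](0)
Move 5: P2 pit2 -> P1=[1,1,5,0,3,6](3) P2=[4,7,0,5,4,3](1)
Move 6: P2 pit5 -> P1=[2,2,5,0,3,6](3) P2=[4,7,0,5,4,0](2)
Move 7: P1 pit5 -> P1=[2,2,5,0,3,0](4) P2=[5,8,1,6,5,0](2)
Move 8: P1 pit4 -> P1=[2,2,5,0,0,1](5) P2=[6,8,1,6,5,0](2)

Answer: 2 2 5 0 0 1 5 6 8 1 6 5 0 2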